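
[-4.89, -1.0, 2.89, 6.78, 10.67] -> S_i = -4.89 + 3.89*i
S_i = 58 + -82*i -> [58, -24, -106, -188, -270]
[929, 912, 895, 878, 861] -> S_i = 929 + -17*i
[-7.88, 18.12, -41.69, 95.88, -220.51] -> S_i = -7.88*(-2.30)^i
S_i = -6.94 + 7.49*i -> [-6.94, 0.55, 8.04, 15.53, 23.02]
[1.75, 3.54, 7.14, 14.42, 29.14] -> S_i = 1.75*2.02^i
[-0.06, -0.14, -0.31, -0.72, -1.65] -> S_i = -0.06*2.29^i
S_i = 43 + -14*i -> [43, 29, 15, 1, -13]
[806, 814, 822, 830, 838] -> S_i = 806 + 8*i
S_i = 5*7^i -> [5, 35, 245, 1715, 12005]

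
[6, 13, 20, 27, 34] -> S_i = 6 + 7*i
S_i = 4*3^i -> [4, 12, 36, 108, 324]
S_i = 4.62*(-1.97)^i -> [4.62, -9.1, 17.93, -35.32, 69.58]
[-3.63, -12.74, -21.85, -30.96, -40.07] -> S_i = -3.63 + -9.11*i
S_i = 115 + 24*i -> [115, 139, 163, 187, 211]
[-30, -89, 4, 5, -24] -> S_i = Random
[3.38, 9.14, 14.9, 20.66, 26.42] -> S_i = 3.38 + 5.76*i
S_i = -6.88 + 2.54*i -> [-6.88, -4.34, -1.8, 0.74, 3.28]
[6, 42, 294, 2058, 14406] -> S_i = 6*7^i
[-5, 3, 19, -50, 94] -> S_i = Random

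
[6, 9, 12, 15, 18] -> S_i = 6 + 3*i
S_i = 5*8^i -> [5, 40, 320, 2560, 20480]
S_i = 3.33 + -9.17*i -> [3.33, -5.84, -15.01, -24.18, -33.35]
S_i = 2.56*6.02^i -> [2.56, 15.41, 92.78, 558.51, 3362.22]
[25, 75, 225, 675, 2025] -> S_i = 25*3^i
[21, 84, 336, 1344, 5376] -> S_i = 21*4^i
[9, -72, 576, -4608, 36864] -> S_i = 9*-8^i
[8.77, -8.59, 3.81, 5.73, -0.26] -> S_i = Random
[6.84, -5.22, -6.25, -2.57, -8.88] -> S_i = Random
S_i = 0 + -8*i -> [0, -8, -16, -24, -32]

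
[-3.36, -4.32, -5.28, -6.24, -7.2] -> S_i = -3.36 + -0.96*i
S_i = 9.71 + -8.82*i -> [9.71, 0.89, -7.93, -16.75, -25.57]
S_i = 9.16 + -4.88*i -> [9.16, 4.28, -0.6, -5.48, -10.36]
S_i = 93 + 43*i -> [93, 136, 179, 222, 265]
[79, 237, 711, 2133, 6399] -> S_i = 79*3^i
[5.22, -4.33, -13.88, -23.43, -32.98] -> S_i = 5.22 + -9.55*i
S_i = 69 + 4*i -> [69, 73, 77, 81, 85]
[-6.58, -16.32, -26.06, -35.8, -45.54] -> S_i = -6.58 + -9.74*i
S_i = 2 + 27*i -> [2, 29, 56, 83, 110]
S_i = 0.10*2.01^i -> [0.1, 0.2, 0.4, 0.81, 1.63]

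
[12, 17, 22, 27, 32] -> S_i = 12 + 5*i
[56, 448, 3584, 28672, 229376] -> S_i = 56*8^i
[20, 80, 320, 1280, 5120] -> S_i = 20*4^i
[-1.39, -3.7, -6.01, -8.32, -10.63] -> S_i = -1.39 + -2.31*i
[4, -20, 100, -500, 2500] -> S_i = 4*-5^i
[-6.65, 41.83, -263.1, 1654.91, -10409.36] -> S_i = -6.65*(-6.29)^i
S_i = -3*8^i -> [-3, -24, -192, -1536, -12288]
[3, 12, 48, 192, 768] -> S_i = 3*4^i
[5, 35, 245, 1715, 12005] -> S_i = 5*7^i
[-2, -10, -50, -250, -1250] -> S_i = -2*5^i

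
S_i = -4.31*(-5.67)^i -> [-4.31, 24.44, -138.56, 785.65, -4454.61]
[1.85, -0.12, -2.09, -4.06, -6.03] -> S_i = 1.85 + -1.97*i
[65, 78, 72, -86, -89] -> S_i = Random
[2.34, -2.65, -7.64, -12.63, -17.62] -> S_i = 2.34 + -4.99*i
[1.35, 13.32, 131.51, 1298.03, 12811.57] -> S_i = 1.35*9.87^i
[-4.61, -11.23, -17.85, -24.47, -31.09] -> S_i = -4.61 + -6.62*i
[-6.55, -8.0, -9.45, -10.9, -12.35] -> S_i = -6.55 + -1.45*i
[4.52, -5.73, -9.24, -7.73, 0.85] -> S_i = Random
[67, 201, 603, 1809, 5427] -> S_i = 67*3^i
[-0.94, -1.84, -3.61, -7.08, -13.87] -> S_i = -0.94*1.96^i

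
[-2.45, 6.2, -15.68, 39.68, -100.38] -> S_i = -2.45*(-2.53)^i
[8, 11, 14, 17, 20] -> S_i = 8 + 3*i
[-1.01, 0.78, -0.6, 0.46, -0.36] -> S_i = -1.01*(-0.77)^i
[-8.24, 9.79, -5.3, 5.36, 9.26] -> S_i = Random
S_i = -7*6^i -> [-7, -42, -252, -1512, -9072]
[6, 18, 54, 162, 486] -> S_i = 6*3^i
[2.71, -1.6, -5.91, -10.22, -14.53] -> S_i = 2.71 + -4.31*i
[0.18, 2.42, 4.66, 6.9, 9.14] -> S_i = 0.18 + 2.24*i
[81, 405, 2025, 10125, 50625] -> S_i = 81*5^i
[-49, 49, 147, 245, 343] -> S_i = -49 + 98*i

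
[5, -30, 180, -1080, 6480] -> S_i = 5*-6^i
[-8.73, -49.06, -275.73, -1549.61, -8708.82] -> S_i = -8.73*5.62^i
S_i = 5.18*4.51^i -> [5.18, 23.36, 105.36, 475.18, 2143.07]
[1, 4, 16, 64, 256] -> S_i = 1*4^i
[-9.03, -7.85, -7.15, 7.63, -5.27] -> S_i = Random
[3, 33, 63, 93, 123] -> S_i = 3 + 30*i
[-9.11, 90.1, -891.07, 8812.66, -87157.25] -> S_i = -9.11*(-9.89)^i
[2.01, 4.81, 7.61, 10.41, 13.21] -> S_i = 2.01 + 2.80*i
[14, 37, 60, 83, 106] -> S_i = 14 + 23*i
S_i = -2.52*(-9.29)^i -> [-2.52, 23.41, -217.49, 2020.45, -18769.96]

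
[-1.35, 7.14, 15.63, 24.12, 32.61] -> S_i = -1.35 + 8.49*i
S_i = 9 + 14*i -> [9, 23, 37, 51, 65]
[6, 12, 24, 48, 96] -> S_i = 6*2^i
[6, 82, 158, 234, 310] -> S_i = 6 + 76*i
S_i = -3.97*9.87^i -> [-3.97, -39.18, -386.75, -3817.17, -37675.51]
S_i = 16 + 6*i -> [16, 22, 28, 34, 40]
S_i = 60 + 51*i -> [60, 111, 162, 213, 264]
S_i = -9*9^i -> [-9, -81, -729, -6561, -59049]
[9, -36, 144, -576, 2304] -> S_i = 9*-4^i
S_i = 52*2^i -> [52, 104, 208, 416, 832]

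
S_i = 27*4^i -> [27, 108, 432, 1728, 6912]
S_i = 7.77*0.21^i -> [7.77, 1.63, 0.34, 0.07, 0.02]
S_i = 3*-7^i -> [3, -21, 147, -1029, 7203]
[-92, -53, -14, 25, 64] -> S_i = -92 + 39*i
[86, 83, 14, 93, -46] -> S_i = Random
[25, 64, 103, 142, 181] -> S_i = 25 + 39*i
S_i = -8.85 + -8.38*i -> [-8.85, -17.23, -25.61, -33.99, -42.37]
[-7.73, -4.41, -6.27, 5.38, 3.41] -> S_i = Random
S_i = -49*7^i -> [-49, -343, -2401, -16807, -117649]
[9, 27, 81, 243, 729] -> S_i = 9*3^i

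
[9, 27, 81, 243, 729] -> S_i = 9*3^i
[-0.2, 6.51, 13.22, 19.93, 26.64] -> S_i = -0.20 + 6.71*i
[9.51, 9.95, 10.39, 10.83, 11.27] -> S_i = 9.51 + 0.44*i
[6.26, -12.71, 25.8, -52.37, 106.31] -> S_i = 6.26*(-2.03)^i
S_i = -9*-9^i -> [-9, 81, -729, 6561, -59049]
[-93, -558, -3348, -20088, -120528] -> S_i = -93*6^i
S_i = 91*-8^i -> [91, -728, 5824, -46592, 372736]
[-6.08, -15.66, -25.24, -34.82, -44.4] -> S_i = -6.08 + -9.58*i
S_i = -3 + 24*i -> [-3, 21, 45, 69, 93]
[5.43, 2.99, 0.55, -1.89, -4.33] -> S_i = 5.43 + -2.44*i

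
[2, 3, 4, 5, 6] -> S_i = 2 + 1*i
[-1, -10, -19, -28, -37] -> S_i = -1 + -9*i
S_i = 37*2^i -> [37, 74, 148, 296, 592]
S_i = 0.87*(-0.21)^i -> [0.87, -0.18, 0.04, -0.01, 0.0]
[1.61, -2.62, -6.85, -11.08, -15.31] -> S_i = 1.61 + -4.23*i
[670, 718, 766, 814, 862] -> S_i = 670 + 48*i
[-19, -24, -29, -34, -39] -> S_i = -19 + -5*i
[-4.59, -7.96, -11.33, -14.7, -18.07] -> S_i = -4.59 + -3.37*i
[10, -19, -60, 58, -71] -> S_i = Random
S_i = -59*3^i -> [-59, -177, -531, -1593, -4779]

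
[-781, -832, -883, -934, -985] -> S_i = -781 + -51*i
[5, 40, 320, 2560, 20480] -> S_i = 5*8^i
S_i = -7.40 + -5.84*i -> [-7.4, -13.24, -19.08, -24.92, -30.76]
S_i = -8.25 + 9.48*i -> [-8.25, 1.23, 10.71, 20.19, 29.67]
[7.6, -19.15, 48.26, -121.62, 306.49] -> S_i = 7.60*(-2.52)^i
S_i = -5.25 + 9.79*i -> [-5.25, 4.54, 14.33, 24.12, 33.91]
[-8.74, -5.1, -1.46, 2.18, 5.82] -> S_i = -8.74 + 3.64*i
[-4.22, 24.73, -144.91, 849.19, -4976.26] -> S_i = -4.22*(-5.86)^i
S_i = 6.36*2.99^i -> [6.36, 19.02, 56.86, 170.01, 508.33]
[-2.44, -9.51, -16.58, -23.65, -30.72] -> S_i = -2.44 + -7.07*i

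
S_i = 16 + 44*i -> [16, 60, 104, 148, 192]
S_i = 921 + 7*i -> [921, 928, 935, 942, 949]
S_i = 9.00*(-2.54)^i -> [9.0, -22.86, 58.06, -147.48, 374.61]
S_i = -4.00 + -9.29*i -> [-4.0, -13.29, -22.58, -31.87, -41.16]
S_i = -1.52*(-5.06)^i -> [-1.52, 7.69, -38.92, 196.92, -996.43]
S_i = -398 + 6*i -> [-398, -392, -386, -380, -374]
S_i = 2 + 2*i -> [2, 4, 6, 8, 10]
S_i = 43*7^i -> [43, 301, 2107, 14749, 103243]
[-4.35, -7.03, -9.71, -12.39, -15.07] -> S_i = -4.35 + -2.68*i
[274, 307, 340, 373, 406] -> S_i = 274 + 33*i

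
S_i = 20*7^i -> [20, 140, 980, 6860, 48020]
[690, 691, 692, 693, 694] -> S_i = 690 + 1*i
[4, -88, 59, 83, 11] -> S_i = Random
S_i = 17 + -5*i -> [17, 12, 7, 2, -3]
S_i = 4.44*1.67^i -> [4.44, 7.41, 12.38, 20.68, 34.53]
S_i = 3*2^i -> [3, 6, 12, 24, 48]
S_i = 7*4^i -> [7, 28, 112, 448, 1792]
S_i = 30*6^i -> [30, 180, 1080, 6480, 38880]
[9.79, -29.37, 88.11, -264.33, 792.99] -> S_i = 9.79*(-3.00)^i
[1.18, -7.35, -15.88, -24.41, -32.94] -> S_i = 1.18 + -8.53*i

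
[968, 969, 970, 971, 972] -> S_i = 968 + 1*i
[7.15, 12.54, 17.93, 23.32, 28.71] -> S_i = 7.15 + 5.39*i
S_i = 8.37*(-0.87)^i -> [8.37, -7.28, 6.34, -5.51, 4.8]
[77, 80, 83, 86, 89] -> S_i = 77 + 3*i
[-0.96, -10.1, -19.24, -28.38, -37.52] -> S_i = -0.96 + -9.14*i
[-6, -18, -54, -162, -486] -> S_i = -6*3^i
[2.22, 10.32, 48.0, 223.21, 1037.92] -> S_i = 2.22*4.65^i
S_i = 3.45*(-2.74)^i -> [3.45, -9.45, 25.9, -70.97, 194.46]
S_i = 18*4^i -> [18, 72, 288, 1152, 4608]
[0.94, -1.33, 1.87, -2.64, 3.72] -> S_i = 0.94*(-1.41)^i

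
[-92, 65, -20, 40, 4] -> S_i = Random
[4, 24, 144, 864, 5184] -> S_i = 4*6^i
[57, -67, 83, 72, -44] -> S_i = Random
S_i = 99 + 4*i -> [99, 103, 107, 111, 115]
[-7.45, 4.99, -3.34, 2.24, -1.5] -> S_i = -7.45*(-0.67)^i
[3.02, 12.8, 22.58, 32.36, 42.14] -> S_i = 3.02 + 9.78*i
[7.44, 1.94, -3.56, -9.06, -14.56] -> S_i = 7.44 + -5.50*i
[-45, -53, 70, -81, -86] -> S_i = Random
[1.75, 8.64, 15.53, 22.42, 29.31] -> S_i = 1.75 + 6.89*i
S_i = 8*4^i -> [8, 32, 128, 512, 2048]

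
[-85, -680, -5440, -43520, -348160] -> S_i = -85*8^i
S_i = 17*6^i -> [17, 102, 612, 3672, 22032]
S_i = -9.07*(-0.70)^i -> [-9.07, 6.35, -4.44, 3.11, -2.18]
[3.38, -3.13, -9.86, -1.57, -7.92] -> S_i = Random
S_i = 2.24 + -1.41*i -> [2.24, 0.83, -0.58, -1.99, -3.4]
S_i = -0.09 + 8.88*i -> [-0.09, 8.79, 17.67, 26.55, 35.43]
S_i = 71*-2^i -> [71, -142, 284, -568, 1136]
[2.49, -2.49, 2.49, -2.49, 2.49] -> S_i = 2.49*(-1.00)^i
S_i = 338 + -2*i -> [338, 336, 334, 332, 330]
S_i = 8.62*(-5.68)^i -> [8.62, -48.96, 278.1, -1579.62, 8972.23]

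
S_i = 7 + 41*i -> [7, 48, 89, 130, 171]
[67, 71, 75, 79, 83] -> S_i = 67 + 4*i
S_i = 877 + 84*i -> [877, 961, 1045, 1129, 1213]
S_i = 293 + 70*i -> [293, 363, 433, 503, 573]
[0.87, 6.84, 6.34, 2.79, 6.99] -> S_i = Random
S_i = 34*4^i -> [34, 136, 544, 2176, 8704]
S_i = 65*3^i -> [65, 195, 585, 1755, 5265]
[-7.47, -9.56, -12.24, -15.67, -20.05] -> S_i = -7.47*1.28^i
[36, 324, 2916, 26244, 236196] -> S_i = 36*9^i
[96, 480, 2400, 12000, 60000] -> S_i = 96*5^i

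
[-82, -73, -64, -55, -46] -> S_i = -82 + 9*i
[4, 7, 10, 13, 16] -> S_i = 4 + 3*i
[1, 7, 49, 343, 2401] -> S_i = 1*7^i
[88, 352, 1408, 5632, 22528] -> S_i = 88*4^i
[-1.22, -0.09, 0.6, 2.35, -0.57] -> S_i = Random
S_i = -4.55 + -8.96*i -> [-4.55, -13.51, -22.47, -31.43, -40.39]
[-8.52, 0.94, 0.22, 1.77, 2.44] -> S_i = Random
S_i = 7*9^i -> [7, 63, 567, 5103, 45927]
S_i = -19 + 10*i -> [-19, -9, 1, 11, 21]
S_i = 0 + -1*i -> [0, -1, -2, -3, -4]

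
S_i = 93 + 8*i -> [93, 101, 109, 117, 125]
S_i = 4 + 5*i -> [4, 9, 14, 19, 24]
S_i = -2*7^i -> [-2, -14, -98, -686, -4802]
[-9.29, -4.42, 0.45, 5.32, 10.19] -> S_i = -9.29 + 4.87*i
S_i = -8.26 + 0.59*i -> [-8.26, -7.67, -7.08, -6.49, -5.9]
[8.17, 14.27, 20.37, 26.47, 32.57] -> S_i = 8.17 + 6.10*i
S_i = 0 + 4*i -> [0, 4, 8, 12, 16]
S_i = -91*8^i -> [-91, -728, -5824, -46592, -372736]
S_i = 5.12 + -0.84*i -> [5.12, 4.28, 3.44, 2.6, 1.76]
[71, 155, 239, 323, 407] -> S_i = 71 + 84*i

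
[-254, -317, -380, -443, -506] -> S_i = -254 + -63*i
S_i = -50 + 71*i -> [-50, 21, 92, 163, 234]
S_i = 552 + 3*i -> [552, 555, 558, 561, 564]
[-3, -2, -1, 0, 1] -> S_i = -3 + 1*i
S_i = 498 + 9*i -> [498, 507, 516, 525, 534]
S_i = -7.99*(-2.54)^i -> [-7.99, 20.29, -51.55, 130.93, -332.57]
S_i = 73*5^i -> [73, 365, 1825, 9125, 45625]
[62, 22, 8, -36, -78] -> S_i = Random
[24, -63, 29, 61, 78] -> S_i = Random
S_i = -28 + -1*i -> [-28, -29, -30, -31, -32]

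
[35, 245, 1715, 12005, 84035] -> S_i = 35*7^i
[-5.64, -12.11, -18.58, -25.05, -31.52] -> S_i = -5.64 + -6.47*i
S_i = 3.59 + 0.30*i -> [3.59, 3.89, 4.19, 4.49, 4.79]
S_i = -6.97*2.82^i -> [-6.97, -19.66, -55.43, -156.31, -440.79]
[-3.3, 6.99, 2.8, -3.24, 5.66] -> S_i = Random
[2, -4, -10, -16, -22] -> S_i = 2 + -6*i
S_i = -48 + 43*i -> [-48, -5, 38, 81, 124]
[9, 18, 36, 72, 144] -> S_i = 9*2^i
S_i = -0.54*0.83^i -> [-0.54, -0.45, -0.37, -0.31, -0.26]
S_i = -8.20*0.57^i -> [-8.2, -4.67, -2.66, -1.52, -0.87]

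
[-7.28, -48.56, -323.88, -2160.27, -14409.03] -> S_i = -7.28*6.67^i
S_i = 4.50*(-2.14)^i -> [4.5, -9.63, 20.61, -44.1, 94.38]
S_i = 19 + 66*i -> [19, 85, 151, 217, 283]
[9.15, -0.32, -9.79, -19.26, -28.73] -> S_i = 9.15 + -9.47*i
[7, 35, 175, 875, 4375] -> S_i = 7*5^i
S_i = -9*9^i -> [-9, -81, -729, -6561, -59049]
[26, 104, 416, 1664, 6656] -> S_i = 26*4^i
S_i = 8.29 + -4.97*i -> [8.29, 3.32, -1.65, -6.62, -11.59]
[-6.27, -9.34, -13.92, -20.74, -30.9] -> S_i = -6.27*1.49^i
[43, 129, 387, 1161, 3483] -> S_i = 43*3^i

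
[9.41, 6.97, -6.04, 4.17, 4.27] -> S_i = Random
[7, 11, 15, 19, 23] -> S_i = 7 + 4*i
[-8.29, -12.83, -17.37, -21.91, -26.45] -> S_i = -8.29 + -4.54*i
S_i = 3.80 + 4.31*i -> [3.8, 8.11, 12.42, 16.73, 21.04]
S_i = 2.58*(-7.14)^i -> [2.58, -18.42, 131.53, -939.11, 6705.21]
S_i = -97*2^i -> [-97, -194, -388, -776, -1552]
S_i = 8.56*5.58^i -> [8.56, 47.76, 266.53, 1487.22, 8298.71]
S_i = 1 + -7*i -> [1, -6, -13, -20, -27]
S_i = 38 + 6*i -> [38, 44, 50, 56, 62]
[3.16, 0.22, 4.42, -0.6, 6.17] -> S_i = Random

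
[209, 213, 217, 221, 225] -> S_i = 209 + 4*i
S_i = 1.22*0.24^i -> [1.22, 0.29, 0.07, 0.02, 0.0]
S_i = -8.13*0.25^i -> [-8.13, -2.03, -0.51, -0.13, -0.03]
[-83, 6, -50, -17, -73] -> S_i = Random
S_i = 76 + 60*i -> [76, 136, 196, 256, 316]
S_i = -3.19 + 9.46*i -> [-3.19, 6.27, 15.73, 25.19, 34.65]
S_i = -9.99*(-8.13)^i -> [-9.99, 81.22, -660.31, 5368.3, -43644.31]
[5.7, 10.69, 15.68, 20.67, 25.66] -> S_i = 5.70 + 4.99*i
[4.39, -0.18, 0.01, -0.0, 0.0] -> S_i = 4.39*(-0.04)^i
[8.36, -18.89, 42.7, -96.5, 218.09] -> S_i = 8.36*(-2.26)^i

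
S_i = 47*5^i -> [47, 235, 1175, 5875, 29375]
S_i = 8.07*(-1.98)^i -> [8.07, -15.98, 31.64, -62.64, 124.03]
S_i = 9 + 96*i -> [9, 105, 201, 297, 393]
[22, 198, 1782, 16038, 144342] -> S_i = 22*9^i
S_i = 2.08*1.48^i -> [2.08, 3.08, 4.56, 6.74, 9.98]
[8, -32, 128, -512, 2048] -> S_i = 8*-4^i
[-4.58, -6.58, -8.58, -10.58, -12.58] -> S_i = -4.58 + -2.00*i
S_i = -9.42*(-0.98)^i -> [-9.42, 9.23, -9.05, 8.87, -8.69]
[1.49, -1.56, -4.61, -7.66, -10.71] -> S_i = 1.49 + -3.05*i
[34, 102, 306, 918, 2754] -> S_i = 34*3^i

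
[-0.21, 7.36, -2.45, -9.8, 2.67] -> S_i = Random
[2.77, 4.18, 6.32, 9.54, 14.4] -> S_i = 2.77*1.51^i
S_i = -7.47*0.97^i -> [-7.47, -7.25, -7.03, -6.82, -6.61]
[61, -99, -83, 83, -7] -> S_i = Random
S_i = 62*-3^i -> [62, -186, 558, -1674, 5022]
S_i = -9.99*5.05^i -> [-9.99, -50.45, -254.77, -1286.59, -6497.27]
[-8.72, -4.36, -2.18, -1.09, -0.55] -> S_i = -8.72*0.50^i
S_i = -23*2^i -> [-23, -46, -92, -184, -368]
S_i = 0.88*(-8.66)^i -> [0.88, -7.62, 66.0, -571.53, 4949.42]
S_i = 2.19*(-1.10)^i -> [2.19, -2.41, 2.65, -2.91, 3.21]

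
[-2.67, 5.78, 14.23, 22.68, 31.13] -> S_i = -2.67 + 8.45*i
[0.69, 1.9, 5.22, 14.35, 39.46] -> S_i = 0.69*2.75^i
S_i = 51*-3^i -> [51, -153, 459, -1377, 4131]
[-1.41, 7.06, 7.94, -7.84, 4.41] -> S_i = Random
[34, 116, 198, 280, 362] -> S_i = 34 + 82*i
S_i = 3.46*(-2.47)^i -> [3.46, -8.55, 21.11, -52.14, 128.78]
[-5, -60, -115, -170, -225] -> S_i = -5 + -55*i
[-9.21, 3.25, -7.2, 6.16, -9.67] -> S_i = Random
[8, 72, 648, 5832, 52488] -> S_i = 8*9^i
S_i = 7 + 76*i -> [7, 83, 159, 235, 311]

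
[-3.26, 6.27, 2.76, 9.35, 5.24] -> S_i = Random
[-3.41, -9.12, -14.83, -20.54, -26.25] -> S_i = -3.41 + -5.71*i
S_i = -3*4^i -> [-3, -12, -48, -192, -768]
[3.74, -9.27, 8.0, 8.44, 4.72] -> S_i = Random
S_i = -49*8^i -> [-49, -392, -3136, -25088, -200704]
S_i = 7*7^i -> [7, 49, 343, 2401, 16807]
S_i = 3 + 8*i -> [3, 11, 19, 27, 35]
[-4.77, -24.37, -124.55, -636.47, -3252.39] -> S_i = -4.77*5.11^i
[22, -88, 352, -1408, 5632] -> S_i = 22*-4^i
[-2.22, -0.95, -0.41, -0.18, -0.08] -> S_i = -2.22*0.43^i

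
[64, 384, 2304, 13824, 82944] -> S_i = 64*6^i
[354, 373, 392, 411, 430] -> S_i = 354 + 19*i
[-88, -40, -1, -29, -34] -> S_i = Random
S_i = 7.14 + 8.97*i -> [7.14, 16.11, 25.08, 34.05, 43.02]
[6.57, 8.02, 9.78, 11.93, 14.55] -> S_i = 6.57*1.22^i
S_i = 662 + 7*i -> [662, 669, 676, 683, 690]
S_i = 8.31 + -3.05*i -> [8.31, 5.26, 2.21, -0.84, -3.89]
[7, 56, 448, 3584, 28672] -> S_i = 7*8^i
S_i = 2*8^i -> [2, 16, 128, 1024, 8192]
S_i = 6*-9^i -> [6, -54, 486, -4374, 39366]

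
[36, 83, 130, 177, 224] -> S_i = 36 + 47*i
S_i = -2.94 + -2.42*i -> [-2.94, -5.36, -7.78, -10.2, -12.62]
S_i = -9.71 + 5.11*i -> [-9.71, -4.6, 0.51, 5.62, 10.73]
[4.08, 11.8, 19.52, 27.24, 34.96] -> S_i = 4.08 + 7.72*i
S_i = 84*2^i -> [84, 168, 336, 672, 1344]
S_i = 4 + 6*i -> [4, 10, 16, 22, 28]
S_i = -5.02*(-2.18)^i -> [-5.02, 10.94, -23.86, 52.01, -113.38]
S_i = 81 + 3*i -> [81, 84, 87, 90, 93]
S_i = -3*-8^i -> [-3, 24, -192, 1536, -12288]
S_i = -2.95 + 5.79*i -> [-2.95, 2.84, 8.63, 14.42, 20.21]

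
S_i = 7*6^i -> [7, 42, 252, 1512, 9072]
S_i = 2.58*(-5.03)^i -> [2.58, -12.98, 65.28, -328.34, 1651.55]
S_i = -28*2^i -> [-28, -56, -112, -224, -448]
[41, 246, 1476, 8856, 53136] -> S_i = 41*6^i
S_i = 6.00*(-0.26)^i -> [6.0, -1.56, 0.41, -0.11, 0.03]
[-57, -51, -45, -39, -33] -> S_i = -57 + 6*i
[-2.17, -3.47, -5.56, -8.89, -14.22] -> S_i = -2.17*1.60^i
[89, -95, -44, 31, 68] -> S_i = Random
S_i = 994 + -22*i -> [994, 972, 950, 928, 906]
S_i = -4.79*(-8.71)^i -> [-4.79, 41.72, -363.39, 3165.12, -27568.18]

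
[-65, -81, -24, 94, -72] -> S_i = Random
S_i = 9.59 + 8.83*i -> [9.59, 18.42, 27.25, 36.08, 44.91]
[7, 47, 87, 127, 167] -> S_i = 7 + 40*i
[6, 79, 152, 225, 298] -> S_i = 6 + 73*i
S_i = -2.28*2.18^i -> [-2.28, -4.97, -10.84, -23.62, -51.49]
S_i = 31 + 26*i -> [31, 57, 83, 109, 135]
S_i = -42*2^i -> [-42, -84, -168, -336, -672]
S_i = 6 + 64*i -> [6, 70, 134, 198, 262]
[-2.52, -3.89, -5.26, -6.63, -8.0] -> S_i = -2.52 + -1.37*i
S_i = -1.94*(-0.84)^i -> [-1.94, 1.63, -1.37, 1.15, -0.97]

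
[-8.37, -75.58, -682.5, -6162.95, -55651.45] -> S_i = -8.37*9.03^i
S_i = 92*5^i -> [92, 460, 2300, 11500, 57500]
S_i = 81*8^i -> [81, 648, 5184, 41472, 331776]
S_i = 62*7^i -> [62, 434, 3038, 21266, 148862]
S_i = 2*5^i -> [2, 10, 50, 250, 1250]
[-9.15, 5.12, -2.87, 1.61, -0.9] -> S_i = -9.15*(-0.56)^i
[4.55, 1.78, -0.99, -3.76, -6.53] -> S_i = 4.55 + -2.77*i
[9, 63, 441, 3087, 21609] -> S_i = 9*7^i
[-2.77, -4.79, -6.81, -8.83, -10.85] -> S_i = -2.77 + -2.02*i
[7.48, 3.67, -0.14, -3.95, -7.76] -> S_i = 7.48 + -3.81*i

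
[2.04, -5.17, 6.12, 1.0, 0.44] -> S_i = Random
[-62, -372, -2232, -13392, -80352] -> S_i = -62*6^i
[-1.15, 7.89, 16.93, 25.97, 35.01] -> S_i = -1.15 + 9.04*i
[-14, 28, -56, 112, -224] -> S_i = -14*-2^i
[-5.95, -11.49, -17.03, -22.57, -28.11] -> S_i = -5.95 + -5.54*i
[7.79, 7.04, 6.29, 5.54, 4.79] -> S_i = 7.79 + -0.75*i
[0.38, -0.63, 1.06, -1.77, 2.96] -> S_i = 0.38*(-1.67)^i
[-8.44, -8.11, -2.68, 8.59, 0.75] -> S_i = Random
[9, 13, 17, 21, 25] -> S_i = 9 + 4*i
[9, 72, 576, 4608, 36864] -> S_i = 9*8^i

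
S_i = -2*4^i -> [-2, -8, -32, -128, -512]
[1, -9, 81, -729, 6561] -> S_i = 1*-9^i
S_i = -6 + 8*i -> [-6, 2, 10, 18, 26]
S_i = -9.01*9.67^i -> [-9.01, -87.13, -842.52, -8147.12, -78782.67]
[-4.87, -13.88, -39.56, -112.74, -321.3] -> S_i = -4.87*2.85^i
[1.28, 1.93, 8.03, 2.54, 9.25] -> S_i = Random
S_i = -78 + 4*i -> [-78, -74, -70, -66, -62]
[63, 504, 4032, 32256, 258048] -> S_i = 63*8^i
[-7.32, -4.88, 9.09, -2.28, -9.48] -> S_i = Random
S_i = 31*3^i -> [31, 93, 279, 837, 2511]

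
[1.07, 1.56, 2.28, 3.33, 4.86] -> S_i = 1.07*1.46^i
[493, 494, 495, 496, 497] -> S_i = 493 + 1*i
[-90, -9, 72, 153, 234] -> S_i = -90 + 81*i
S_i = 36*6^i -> [36, 216, 1296, 7776, 46656]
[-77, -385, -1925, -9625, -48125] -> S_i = -77*5^i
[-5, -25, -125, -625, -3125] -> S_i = -5*5^i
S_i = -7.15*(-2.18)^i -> [-7.15, 15.59, -33.98, 74.08, -161.48]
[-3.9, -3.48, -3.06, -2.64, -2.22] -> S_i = -3.90 + 0.42*i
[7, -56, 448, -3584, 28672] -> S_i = 7*-8^i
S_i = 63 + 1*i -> [63, 64, 65, 66, 67]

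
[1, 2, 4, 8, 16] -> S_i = 1*2^i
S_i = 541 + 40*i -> [541, 581, 621, 661, 701]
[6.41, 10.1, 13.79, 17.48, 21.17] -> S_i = 6.41 + 3.69*i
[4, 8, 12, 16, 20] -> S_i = 4 + 4*i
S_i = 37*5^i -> [37, 185, 925, 4625, 23125]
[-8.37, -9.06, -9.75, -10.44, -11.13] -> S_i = -8.37 + -0.69*i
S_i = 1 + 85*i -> [1, 86, 171, 256, 341]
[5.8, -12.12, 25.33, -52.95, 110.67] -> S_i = 5.80*(-2.09)^i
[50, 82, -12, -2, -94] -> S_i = Random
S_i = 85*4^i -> [85, 340, 1360, 5440, 21760]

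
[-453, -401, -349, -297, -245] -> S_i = -453 + 52*i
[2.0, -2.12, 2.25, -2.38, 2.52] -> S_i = 2.00*(-1.06)^i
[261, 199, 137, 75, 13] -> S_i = 261 + -62*i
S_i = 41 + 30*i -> [41, 71, 101, 131, 161]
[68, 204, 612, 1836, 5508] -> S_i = 68*3^i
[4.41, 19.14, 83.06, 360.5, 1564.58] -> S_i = 4.41*4.34^i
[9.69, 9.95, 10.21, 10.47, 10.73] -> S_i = 9.69 + 0.26*i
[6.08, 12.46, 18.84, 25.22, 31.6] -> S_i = 6.08 + 6.38*i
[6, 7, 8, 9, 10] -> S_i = 6 + 1*i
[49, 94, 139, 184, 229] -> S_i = 49 + 45*i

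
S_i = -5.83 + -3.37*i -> [-5.83, -9.2, -12.57, -15.94, -19.31]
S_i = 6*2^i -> [6, 12, 24, 48, 96]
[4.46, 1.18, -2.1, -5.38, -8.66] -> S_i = 4.46 + -3.28*i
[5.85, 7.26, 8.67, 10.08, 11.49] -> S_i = 5.85 + 1.41*i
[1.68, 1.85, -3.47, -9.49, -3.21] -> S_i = Random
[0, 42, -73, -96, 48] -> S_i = Random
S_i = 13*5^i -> [13, 65, 325, 1625, 8125]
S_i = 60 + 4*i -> [60, 64, 68, 72, 76]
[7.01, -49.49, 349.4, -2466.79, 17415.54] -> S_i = 7.01*(-7.06)^i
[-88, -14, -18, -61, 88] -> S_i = Random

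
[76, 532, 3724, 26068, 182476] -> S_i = 76*7^i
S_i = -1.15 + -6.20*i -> [-1.15, -7.35, -13.55, -19.75, -25.95]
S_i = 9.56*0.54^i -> [9.56, 5.16, 2.79, 1.51, 0.81]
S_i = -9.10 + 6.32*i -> [-9.1, -2.78, 3.54, 9.86, 16.18]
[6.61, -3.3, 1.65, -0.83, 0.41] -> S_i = 6.61*(-0.50)^i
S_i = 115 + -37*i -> [115, 78, 41, 4, -33]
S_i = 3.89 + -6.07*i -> [3.89, -2.18, -8.25, -14.32, -20.39]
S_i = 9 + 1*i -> [9, 10, 11, 12, 13]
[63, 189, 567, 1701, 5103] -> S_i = 63*3^i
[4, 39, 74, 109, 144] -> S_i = 4 + 35*i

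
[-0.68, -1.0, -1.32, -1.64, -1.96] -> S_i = -0.68 + -0.32*i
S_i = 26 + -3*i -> [26, 23, 20, 17, 14]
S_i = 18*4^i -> [18, 72, 288, 1152, 4608]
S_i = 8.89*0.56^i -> [8.89, 4.98, 2.79, 1.56, 0.87]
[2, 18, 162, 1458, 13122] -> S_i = 2*9^i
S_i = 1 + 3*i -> [1, 4, 7, 10, 13]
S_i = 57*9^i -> [57, 513, 4617, 41553, 373977]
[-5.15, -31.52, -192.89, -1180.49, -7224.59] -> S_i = -5.15*6.12^i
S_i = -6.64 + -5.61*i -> [-6.64, -12.25, -17.86, -23.47, -29.08]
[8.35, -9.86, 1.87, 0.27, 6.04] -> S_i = Random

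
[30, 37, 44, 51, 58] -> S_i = 30 + 7*i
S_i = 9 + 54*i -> [9, 63, 117, 171, 225]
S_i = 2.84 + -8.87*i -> [2.84, -6.03, -14.9, -23.77, -32.64]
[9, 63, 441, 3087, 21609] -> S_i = 9*7^i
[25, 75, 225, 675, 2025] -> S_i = 25*3^i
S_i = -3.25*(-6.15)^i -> [-3.25, 19.99, -122.92, 755.98, -4649.26]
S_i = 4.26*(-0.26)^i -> [4.26, -1.11, 0.29, -0.07, 0.02]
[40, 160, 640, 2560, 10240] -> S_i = 40*4^i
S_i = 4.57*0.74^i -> [4.57, 3.38, 2.5, 1.85, 1.37]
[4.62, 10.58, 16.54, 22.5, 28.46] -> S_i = 4.62 + 5.96*i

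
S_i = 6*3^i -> [6, 18, 54, 162, 486]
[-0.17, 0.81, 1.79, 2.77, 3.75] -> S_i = -0.17 + 0.98*i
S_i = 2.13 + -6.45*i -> [2.13, -4.32, -10.77, -17.22, -23.67]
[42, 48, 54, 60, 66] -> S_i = 42 + 6*i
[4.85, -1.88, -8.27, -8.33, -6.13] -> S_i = Random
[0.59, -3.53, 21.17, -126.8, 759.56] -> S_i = 0.59*(-5.99)^i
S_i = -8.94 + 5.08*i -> [-8.94, -3.86, 1.22, 6.3, 11.38]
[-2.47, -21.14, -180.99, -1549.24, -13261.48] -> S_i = -2.47*8.56^i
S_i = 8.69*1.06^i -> [8.69, 9.21, 9.76, 10.35, 10.97]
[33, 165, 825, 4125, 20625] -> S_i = 33*5^i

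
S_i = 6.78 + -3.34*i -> [6.78, 3.44, 0.1, -3.24, -6.58]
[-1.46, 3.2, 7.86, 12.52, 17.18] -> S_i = -1.46 + 4.66*i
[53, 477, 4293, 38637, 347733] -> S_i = 53*9^i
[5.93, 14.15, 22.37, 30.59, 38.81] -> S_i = 5.93 + 8.22*i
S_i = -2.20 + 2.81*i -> [-2.2, 0.61, 3.42, 6.23, 9.04]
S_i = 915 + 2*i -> [915, 917, 919, 921, 923]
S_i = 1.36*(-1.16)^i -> [1.36, -1.58, 1.83, -2.12, 2.46]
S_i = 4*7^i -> [4, 28, 196, 1372, 9604]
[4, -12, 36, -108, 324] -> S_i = 4*-3^i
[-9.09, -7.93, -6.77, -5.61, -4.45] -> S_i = -9.09 + 1.16*i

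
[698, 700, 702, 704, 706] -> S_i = 698 + 2*i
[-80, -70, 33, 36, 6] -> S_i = Random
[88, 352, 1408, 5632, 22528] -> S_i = 88*4^i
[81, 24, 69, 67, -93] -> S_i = Random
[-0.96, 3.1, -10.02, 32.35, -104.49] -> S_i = -0.96*(-3.23)^i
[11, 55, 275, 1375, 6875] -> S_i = 11*5^i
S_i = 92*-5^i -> [92, -460, 2300, -11500, 57500]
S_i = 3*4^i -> [3, 12, 48, 192, 768]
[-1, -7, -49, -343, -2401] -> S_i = -1*7^i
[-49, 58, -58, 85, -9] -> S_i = Random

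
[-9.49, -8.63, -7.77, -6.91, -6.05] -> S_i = -9.49 + 0.86*i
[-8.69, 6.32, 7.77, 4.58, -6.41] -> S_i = Random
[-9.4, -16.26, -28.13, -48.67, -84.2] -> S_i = -9.40*1.73^i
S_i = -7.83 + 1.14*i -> [-7.83, -6.69, -5.55, -4.41, -3.27]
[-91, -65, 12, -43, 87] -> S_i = Random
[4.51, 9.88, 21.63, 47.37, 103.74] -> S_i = 4.51*2.19^i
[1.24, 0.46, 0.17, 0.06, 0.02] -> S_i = 1.24*0.37^i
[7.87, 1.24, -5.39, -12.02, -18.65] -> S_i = 7.87 + -6.63*i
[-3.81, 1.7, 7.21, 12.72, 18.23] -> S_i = -3.81 + 5.51*i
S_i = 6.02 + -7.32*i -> [6.02, -1.3, -8.62, -15.94, -23.26]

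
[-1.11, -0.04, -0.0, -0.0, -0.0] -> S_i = -1.11*0.04^i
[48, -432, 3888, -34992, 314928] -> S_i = 48*-9^i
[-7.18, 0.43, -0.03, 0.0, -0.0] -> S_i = -7.18*(-0.06)^i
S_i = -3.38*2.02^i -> [-3.38, -6.83, -13.79, -27.86, -56.28]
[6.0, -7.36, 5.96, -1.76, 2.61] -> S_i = Random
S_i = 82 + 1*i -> [82, 83, 84, 85, 86]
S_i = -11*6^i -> [-11, -66, -396, -2376, -14256]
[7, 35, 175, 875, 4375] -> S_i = 7*5^i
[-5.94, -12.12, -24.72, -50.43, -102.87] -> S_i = -5.94*2.04^i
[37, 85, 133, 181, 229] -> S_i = 37 + 48*i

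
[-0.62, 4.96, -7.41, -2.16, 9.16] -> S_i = Random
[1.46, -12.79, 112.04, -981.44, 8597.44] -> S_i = 1.46*(-8.76)^i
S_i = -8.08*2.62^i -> [-8.08, -21.17, -55.46, -145.32, -380.73]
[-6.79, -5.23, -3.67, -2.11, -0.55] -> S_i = -6.79 + 1.56*i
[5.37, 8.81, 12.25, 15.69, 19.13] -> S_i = 5.37 + 3.44*i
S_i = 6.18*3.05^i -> [6.18, 18.85, 57.49, 175.34, 534.8]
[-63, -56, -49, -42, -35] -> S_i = -63 + 7*i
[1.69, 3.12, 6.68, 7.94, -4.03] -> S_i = Random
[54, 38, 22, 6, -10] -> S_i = 54 + -16*i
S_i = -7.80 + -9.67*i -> [-7.8, -17.47, -27.14, -36.81, -46.48]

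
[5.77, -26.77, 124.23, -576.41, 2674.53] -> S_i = 5.77*(-4.64)^i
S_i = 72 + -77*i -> [72, -5, -82, -159, -236]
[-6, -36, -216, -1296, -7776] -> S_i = -6*6^i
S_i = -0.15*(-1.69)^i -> [-0.15, 0.25, -0.43, 0.72, -1.22]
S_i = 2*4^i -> [2, 8, 32, 128, 512]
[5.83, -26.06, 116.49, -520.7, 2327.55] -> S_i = 5.83*(-4.47)^i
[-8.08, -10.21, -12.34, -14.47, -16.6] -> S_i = -8.08 + -2.13*i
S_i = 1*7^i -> [1, 7, 49, 343, 2401]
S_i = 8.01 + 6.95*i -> [8.01, 14.96, 21.91, 28.86, 35.81]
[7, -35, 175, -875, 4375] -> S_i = 7*-5^i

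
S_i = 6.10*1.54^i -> [6.1, 9.39, 14.47, 22.28, 34.31]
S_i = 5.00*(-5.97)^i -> [5.0, -29.85, 178.2, -1063.88, 6351.37]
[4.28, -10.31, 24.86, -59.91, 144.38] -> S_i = 4.28*(-2.41)^i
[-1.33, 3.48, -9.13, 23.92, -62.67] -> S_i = -1.33*(-2.62)^i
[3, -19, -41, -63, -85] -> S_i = 3 + -22*i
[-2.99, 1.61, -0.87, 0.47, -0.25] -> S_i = -2.99*(-0.54)^i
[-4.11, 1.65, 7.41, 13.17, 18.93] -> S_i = -4.11 + 5.76*i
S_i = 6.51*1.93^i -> [6.51, 12.56, 24.25, 46.8, 90.33]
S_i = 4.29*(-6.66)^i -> [4.29, -28.57, 190.29, -1267.3, 8440.23]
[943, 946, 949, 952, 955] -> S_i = 943 + 3*i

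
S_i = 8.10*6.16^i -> [8.1, 49.9, 307.36, 1893.33, 11662.94]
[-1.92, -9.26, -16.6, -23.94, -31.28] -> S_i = -1.92 + -7.34*i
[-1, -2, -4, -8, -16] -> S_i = -1*2^i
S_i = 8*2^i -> [8, 16, 32, 64, 128]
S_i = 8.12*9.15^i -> [8.12, 74.3, 679.83, 6220.41, 56916.79]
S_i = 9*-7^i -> [9, -63, 441, -3087, 21609]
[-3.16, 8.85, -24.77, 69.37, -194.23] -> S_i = -3.16*(-2.80)^i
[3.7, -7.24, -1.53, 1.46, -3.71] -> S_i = Random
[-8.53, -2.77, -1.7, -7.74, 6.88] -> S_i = Random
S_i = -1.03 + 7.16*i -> [-1.03, 6.13, 13.29, 20.45, 27.61]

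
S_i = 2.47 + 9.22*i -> [2.47, 11.69, 20.91, 30.13, 39.35]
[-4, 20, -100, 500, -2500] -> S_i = -4*-5^i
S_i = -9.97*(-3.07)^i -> [-9.97, 30.61, -93.97, 288.48, -885.62]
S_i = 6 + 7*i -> [6, 13, 20, 27, 34]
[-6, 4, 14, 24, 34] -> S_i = -6 + 10*i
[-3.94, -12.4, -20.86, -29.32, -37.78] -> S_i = -3.94 + -8.46*i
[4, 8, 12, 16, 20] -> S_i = 4 + 4*i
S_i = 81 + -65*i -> [81, 16, -49, -114, -179]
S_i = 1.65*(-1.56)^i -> [1.65, -2.57, 4.02, -6.26, 9.77]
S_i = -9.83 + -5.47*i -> [-9.83, -15.3, -20.77, -26.24, -31.71]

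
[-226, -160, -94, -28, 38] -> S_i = -226 + 66*i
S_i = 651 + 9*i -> [651, 660, 669, 678, 687]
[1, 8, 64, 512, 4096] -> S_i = 1*8^i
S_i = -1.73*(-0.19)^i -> [-1.73, 0.33, -0.06, 0.01, -0.0]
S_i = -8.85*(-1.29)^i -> [-8.85, 11.42, -14.73, 19.0, -24.51]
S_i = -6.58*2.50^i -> [-6.58, -16.45, -41.12, -102.81, -257.03]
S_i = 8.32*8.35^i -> [8.32, 69.47, 580.09, 4843.76, 40445.41]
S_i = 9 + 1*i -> [9, 10, 11, 12, 13]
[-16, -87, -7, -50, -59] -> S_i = Random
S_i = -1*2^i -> [-1, -2, -4, -8, -16]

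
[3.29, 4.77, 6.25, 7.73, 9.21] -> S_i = 3.29 + 1.48*i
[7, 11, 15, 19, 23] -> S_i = 7 + 4*i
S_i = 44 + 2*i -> [44, 46, 48, 50, 52]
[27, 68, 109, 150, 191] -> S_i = 27 + 41*i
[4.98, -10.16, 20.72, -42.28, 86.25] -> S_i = 4.98*(-2.04)^i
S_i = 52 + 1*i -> [52, 53, 54, 55, 56]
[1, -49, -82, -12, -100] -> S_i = Random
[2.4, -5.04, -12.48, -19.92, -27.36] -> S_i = 2.40 + -7.44*i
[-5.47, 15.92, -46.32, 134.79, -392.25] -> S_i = -5.47*(-2.91)^i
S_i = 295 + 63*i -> [295, 358, 421, 484, 547]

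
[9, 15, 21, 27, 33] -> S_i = 9 + 6*i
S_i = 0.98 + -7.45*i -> [0.98, -6.47, -13.92, -21.37, -28.82]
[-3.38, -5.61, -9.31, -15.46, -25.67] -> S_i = -3.38*1.66^i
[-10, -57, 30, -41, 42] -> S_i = Random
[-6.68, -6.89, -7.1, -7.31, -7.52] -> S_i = -6.68 + -0.21*i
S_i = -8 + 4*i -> [-8, -4, 0, 4, 8]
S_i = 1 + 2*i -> [1, 3, 5, 7, 9]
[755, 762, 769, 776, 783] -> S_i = 755 + 7*i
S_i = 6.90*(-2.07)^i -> [6.9, -14.28, 29.57, -61.2, 126.69]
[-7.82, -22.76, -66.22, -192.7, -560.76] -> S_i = -7.82*2.91^i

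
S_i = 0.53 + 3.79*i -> [0.53, 4.32, 8.11, 11.9, 15.69]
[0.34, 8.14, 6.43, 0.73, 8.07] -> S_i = Random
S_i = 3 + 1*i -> [3, 4, 5, 6, 7]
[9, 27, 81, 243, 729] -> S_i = 9*3^i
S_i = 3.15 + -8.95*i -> [3.15, -5.8, -14.75, -23.7, -32.65]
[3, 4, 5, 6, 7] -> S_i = 3 + 1*i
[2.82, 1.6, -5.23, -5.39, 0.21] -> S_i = Random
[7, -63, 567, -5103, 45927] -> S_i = 7*-9^i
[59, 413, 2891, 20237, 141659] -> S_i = 59*7^i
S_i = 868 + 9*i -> [868, 877, 886, 895, 904]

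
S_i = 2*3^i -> [2, 6, 18, 54, 162]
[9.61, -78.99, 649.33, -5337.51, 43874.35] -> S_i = 9.61*(-8.22)^i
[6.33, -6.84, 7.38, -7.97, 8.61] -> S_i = 6.33*(-1.08)^i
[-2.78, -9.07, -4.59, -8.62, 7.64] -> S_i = Random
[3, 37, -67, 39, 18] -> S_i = Random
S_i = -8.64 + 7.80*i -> [-8.64, -0.84, 6.96, 14.76, 22.56]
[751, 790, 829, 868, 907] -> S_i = 751 + 39*i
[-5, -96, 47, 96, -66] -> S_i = Random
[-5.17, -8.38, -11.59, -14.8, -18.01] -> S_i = -5.17 + -3.21*i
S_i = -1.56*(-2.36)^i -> [-1.56, 3.68, -8.69, 20.51, -48.39]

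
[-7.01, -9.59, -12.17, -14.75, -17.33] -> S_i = -7.01 + -2.58*i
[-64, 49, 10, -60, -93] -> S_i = Random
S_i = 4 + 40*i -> [4, 44, 84, 124, 164]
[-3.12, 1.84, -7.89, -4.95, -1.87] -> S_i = Random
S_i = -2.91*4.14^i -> [-2.91, -12.05, -49.88, -206.49, -854.86]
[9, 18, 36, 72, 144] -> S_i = 9*2^i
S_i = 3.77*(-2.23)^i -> [3.77, -8.41, 18.75, -41.81, 93.23]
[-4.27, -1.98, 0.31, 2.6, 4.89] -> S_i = -4.27 + 2.29*i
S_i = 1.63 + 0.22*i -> [1.63, 1.85, 2.07, 2.29, 2.51]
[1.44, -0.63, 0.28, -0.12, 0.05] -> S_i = 1.44*(-0.44)^i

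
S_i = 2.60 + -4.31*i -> [2.6, -1.71, -6.02, -10.33, -14.64]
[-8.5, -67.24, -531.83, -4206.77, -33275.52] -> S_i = -8.50*7.91^i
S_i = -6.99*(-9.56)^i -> [-6.99, 66.82, -638.84, 6107.32, -58386.0]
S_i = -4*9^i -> [-4, -36, -324, -2916, -26244]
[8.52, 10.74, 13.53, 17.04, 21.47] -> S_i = 8.52*1.26^i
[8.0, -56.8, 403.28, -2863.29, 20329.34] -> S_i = 8.00*(-7.10)^i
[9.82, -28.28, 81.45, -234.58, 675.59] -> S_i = 9.82*(-2.88)^i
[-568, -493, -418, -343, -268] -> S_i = -568 + 75*i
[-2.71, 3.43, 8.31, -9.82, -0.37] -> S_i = Random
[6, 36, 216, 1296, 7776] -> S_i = 6*6^i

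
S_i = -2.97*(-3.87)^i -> [-2.97, 11.49, -44.48, 172.14, -666.19]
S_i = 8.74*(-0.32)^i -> [8.74, -2.8, 0.89, -0.29, 0.09]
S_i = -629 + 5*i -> [-629, -624, -619, -614, -609]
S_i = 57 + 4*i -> [57, 61, 65, 69, 73]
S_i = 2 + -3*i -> [2, -1, -4, -7, -10]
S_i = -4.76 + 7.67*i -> [-4.76, 2.91, 10.58, 18.25, 25.92]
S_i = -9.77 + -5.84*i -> [-9.77, -15.61, -21.45, -27.29, -33.13]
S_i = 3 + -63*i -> [3, -60, -123, -186, -249]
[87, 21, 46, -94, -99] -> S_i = Random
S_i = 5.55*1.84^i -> [5.55, 10.21, 18.79, 34.57, 63.62]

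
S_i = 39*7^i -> [39, 273, 1911, 13377, 93639]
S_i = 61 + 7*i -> [61, 68, 75, 82, 89]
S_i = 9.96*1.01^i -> [9.96, 10.06, 10.16, 10.26, 10.36]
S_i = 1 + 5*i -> [1, 6, 11, 16, 21]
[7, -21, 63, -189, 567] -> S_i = 7*-3^i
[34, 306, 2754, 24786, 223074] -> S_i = 34*9^i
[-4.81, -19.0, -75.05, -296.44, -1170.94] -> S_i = -4.81*3.95^i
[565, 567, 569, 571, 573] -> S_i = 565 + 2*i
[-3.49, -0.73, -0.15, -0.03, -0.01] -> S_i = -3.49*0.21^i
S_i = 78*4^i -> [78, 312, 1248, 4992, 19968]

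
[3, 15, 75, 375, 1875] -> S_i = 3*5^i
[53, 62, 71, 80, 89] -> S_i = 53 + 9*i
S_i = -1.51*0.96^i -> [-1.51, -1.45, -1.39, -1.34, -1.28]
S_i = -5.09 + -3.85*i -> [-5.09, -8.94, -12.79, -16.64, -20.49]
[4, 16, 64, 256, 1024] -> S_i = 4*4^i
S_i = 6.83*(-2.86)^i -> [6.83, -19.53, 55.87, -159.78, 456.97]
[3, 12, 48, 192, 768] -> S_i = 3*4^i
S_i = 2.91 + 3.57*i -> [2.91, 6.48, 10.05, 13.62, 17.19]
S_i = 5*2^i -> [5, 10, 20, 40, 80]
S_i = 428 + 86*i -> [428, 514, 600, 686, 772]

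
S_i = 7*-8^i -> [7, -56, 448, -3584, 28672]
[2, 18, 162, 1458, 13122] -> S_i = 2*9^i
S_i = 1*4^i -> [1, 4, 16, 64, 256]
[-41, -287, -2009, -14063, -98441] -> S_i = -41*7^i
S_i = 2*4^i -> [2, 8, 32, 128, 512]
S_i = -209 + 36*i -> [-209, -173, -137, -101, -65]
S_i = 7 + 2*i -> [7, 9, 11, 13, 15]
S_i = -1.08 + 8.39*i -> [-1.08, 7.31, 15.7, 24.09, 32.48]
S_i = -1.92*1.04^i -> [-1.92, -2.0, -2.08, -2.16, -2.25]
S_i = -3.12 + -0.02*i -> [-3.12, -3.14, -3.16, -3.18, -3.2]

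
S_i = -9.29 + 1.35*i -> [-9.29, -7.94, -6.59, -5.24, -3.89]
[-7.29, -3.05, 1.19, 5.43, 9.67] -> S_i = -7.29 + 4.24*i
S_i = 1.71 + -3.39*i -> [1.71, -1.68, -5.07, -8.46, -11.85]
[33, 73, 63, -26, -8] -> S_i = Random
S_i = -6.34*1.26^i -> [-6.34, -7.99, -10.07, -12.68, -15.98]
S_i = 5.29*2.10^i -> [5.29, 11.11, 23.33, 48.99, 102.88]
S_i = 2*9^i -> [2, 18, 162, 1458, 13122]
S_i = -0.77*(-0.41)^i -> [-0.77, 0.32, -0.13, 0.05, -0.02]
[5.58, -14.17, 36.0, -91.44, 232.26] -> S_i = 5.58*(-2.54)^i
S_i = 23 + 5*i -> [23, 28, 33, 38, 43]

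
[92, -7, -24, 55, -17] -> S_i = Random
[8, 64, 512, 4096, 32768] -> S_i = 8*8^i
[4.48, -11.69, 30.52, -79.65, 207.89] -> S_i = 4.48*(-2.61)^i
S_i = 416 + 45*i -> [416, 461, 506, 551, 596]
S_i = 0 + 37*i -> [0, 37, 74, 111, 148]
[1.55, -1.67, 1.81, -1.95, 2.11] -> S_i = 1.55*(-1.08)^i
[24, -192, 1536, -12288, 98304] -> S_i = 24*-8^i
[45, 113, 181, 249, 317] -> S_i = 45 + 68*i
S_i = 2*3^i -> [2, 6, 18, 54, 162]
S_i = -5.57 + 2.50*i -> [-5.57, -3.07, -0.57, 1.93, 4.43]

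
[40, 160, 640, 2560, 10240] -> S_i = 40*4^i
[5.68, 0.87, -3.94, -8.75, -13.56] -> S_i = 5.68 + -4.81*i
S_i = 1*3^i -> [1, 3, 9, 27, 81]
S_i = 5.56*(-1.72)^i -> [5.56, -9.56, 16.45, -28.29, 48.66]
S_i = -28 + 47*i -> [-28, 19, 66, 113, 160]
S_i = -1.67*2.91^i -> [-1.67, -4.86, -14.14, -41.15, -119.75]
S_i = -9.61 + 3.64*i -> [-9.61, -5.97, -2.33, 1.31, 4.95]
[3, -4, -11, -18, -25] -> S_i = 3 + -7*i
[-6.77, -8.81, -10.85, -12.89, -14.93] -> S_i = -6.77 + -2.04*i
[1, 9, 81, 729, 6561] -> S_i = 1*9^i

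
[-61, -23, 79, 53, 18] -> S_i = Random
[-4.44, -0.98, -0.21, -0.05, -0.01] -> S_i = -4.44*0.22^i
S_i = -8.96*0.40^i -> [-8.96, -3.58, -1.43, -0.57, -0.23]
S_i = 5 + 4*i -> [5, 9, 13, 17, 21]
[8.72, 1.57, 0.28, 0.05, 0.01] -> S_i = 8.72*0.18^i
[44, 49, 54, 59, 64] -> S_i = 44 + 5*i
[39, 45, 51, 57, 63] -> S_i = 39 + 6*i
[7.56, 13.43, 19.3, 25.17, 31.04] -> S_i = 7.56 + 5.87*i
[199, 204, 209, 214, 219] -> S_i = 199 + 5*i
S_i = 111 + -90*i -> [111, 21, -69, -159, -249]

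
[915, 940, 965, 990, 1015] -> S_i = 915 + 25*i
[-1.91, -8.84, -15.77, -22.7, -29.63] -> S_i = -1.91 + -6.93*i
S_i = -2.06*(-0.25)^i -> [-2.06, 0.52, -0.13, 0.03, -0.01]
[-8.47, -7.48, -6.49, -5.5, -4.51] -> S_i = -8.47 + 0.99*i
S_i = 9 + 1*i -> [9, 10, 11, 12, 13]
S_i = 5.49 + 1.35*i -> [5.49, 6.84, 8.19, 9.54, 10.89]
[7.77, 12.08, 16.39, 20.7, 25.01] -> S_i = 7.77 + 4.31*i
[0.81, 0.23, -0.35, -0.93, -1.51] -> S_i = 0.81 + -0.58*i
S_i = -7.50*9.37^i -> [-7.5, -70.27, -658.48, -6169.93, -57812.22]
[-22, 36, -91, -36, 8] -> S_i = Random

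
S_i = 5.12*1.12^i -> [5.12, 5.73, 6.42, 7.19, 8.06]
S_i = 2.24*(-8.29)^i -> [2.24, -18.57, 153.94, -1276.18, 10579.52]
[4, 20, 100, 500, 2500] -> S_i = 4*5^i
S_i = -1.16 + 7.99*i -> [-1.16, 6.83, 14.82, 22.81, 30.8]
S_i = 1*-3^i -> [1, -3, 9, -27, 81]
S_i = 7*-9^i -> [7, -63, 567, -5103, 45927]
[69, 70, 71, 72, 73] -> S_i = 69 + 1*i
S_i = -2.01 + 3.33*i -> [-2.01, 1.32, 4.65, 7.98, 11.31]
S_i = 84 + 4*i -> [84, 88, 92, 96, 100]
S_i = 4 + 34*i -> [4, 38, 72, 106, 140]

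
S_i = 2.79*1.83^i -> [2.79, 5.11, 9.34, 17.1, 31.29]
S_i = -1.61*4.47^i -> [-1.61, -7.2, -32.17, -143.8, -642.77]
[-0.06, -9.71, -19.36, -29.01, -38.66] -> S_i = -0.06 + -9.65*i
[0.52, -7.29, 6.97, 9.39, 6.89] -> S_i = Random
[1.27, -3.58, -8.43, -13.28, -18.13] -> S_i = 1.27 + -4.85*i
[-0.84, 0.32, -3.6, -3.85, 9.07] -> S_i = Random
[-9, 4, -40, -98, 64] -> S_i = Random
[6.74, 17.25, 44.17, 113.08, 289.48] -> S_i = 6.74*2.56^i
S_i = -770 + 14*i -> [-770, -756, -742, -728, -714]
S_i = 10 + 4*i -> [10, 14, 18, 22, 26]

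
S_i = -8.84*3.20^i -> [-8.84, -28.29, -90.52, -289.67, -926.94]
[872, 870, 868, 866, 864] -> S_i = 872 + -2*i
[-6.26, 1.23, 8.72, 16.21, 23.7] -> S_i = -6.26 + 7.49*i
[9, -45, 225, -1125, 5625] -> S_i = 9*-5^i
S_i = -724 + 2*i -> [-724, -722, -720, -718, -716]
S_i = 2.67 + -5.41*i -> [2.67, -2.74, -8.15, -13.56, -18.97]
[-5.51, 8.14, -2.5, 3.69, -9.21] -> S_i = Random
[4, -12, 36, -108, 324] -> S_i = 4*-3^i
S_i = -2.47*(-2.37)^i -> [-2.47, 5.85, -13.87, 32.88, -77.93]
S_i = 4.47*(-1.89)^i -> [4.47, -8.45, 15.97, -30.18, 57.04]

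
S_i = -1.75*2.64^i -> [-1.75, -4.62, -12.2, -32.2, -85.01]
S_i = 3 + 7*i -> [3, 10, 17, 24, 31]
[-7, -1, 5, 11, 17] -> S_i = -7 + 6*i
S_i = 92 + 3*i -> [92, 95, 98, 101, 104]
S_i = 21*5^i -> [21, 105, 525, 2625, 13125]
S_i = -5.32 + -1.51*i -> [-5.32, -6.83, -8.34, -9.85, -11.36]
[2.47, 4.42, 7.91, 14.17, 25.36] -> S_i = 2.47*1.79^i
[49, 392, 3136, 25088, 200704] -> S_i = 49*8^i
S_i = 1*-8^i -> [1, -8, 64, -512, 4096]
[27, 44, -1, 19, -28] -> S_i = Random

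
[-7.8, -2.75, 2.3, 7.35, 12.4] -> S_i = -7.80 + 5.05*i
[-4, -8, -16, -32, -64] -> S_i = -4*2^i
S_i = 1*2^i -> [1, 2, 4, 8, 16]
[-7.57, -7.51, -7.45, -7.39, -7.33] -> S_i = -7.57 + 0.06*i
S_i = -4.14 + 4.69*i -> [-4.14, 0.55, 5.24, 9.93, 14.62]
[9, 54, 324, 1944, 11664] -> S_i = 9*6^i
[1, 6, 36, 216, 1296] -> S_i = 1*6^i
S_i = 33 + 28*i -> [33, 61, 89, 117, 145]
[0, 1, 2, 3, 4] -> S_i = 0 + 1*i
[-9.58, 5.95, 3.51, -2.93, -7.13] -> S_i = Random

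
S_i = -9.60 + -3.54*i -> [-9.6, -13.14, -16.68, -20.22, -23.76]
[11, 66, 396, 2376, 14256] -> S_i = 11*6^i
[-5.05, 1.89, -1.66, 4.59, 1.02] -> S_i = Random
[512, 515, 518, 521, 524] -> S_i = 512 + 3*i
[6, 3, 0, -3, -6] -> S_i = 6 + -3*i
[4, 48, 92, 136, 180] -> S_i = 4 + 44*i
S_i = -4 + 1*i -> [-4, -3, -2, -1, 0]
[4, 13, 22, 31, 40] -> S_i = 4 + 9*i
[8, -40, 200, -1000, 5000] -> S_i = 8*-5^i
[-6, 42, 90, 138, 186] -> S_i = -6 + 48*i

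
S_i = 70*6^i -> [70, 420, 2520, 15120, 90720]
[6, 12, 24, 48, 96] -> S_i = 6*2^i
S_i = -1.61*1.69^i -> [-1.61, -2.72, -4.6, -7.77, -13.13]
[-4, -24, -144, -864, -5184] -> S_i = -4*6^i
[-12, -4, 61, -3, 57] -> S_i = Random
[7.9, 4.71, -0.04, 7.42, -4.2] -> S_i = Random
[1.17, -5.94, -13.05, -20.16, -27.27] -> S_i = 1.17 + -7.11*i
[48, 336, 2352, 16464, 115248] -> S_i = 48*7^i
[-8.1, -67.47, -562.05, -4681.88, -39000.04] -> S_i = -8.10*8.33^i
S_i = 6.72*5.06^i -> [6.72, 34.0, 172.06, 870.6, 4405.26]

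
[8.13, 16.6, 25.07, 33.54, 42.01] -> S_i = 8.13 + 8.47*i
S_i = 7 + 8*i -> [7, 15, 23, 31, 39]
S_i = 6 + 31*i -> [6, 37, 68, 99, 130]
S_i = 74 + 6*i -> [74, 80, 86, 92, 98]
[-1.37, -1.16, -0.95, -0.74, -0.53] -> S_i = -1.37 + 0.21*i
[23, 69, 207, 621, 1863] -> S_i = 23*3^i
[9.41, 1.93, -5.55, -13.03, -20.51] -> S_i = 9.41 + -7.48*i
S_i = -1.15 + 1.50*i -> [-1.15, 0.35, 1.85, 3.35, 4.85]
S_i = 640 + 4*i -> [640, 644, 648, 652, 656]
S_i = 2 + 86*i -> [2, 88, 174, 260, 346]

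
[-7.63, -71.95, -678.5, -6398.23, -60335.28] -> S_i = -7.63*9.43^i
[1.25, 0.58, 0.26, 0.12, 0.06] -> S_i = 1.25*0.46^i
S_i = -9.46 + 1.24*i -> [-9.46, -8.22, -6.98, -5.74, -4.5]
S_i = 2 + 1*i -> [2, 3, 4, 5, 6]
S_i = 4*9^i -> [4, 36, 324, 2916, 26244]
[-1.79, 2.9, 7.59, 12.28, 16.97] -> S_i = -1.79 + 4.69*i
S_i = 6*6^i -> [6, 36, 216, 1296, 7776]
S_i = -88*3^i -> [-88, -264, -792, -2376, -7128]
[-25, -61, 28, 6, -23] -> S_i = Random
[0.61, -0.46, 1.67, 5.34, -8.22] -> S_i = Random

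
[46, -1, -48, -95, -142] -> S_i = 46 + -47*i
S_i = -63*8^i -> [-63, -504, -4032, -32256, -258048]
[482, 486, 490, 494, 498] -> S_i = 482 + 4*i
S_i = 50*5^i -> [50, 250, 1250, 6250, 31250]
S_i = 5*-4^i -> [5, -20, 80, -320, 1280]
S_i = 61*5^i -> [61, 305, 1525, 7625, 38125]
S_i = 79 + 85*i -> [79, 164, 249, 334, 419]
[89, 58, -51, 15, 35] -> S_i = Random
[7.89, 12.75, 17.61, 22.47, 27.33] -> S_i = 7.89 + 4.86*i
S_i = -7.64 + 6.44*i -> [-7.64, -1.2, 5.24, 11.68, 18.12]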